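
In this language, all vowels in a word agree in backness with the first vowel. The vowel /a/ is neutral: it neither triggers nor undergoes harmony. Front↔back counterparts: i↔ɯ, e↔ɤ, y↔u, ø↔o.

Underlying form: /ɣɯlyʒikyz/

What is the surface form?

/y/ harmonizes with /ɯ/ ([+back]) → [u]
/i/ harmonizes with /ɯ/ ([+back]) → [ɯ]
/y/ harmonizes with /ɯ/ ([+back]) → [u]

[ɣɯluʒɯkuz]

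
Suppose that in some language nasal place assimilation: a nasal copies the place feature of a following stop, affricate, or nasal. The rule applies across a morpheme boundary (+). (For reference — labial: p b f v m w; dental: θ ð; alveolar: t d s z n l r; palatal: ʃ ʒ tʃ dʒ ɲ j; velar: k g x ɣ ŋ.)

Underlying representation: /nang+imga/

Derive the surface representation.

[naŋg+iŋga]

/n/ before /g/ (velar) → [ŋ]
/m/ before /g/ (velar) → [ŋ]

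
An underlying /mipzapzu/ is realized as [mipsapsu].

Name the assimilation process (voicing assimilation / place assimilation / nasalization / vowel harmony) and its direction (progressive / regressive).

voicing assimilation, progressive

/z/→[s] /z/→[s].
Each target copies a feature from the preceding segment, so the direction is progressive.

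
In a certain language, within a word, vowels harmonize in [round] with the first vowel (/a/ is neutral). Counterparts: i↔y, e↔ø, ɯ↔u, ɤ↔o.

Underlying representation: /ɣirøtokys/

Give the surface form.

[ɣiretɤkis]

/ø/ harmonizes with /i/ ([-round]) → [e]
/o/ harmonizes with /i/ ([-round]) → [ɤ]
/y/ harmonizes with /i/ ([-round]) → [i]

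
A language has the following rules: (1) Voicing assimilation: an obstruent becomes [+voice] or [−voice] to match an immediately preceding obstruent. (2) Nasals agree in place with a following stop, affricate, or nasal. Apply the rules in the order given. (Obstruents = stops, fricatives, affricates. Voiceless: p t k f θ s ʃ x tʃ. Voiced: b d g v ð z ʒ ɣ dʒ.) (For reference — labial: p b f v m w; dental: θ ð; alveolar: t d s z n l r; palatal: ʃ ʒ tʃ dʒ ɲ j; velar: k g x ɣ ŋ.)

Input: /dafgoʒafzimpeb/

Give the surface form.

Rule 1: /g/ after /f/ (voiceless) → [k]
Rule 1: /z/ after /f/ (voiceless) → [s]
After rule 1: dafkoʒafsimpeb
Rule 2: no segment meets the rule's conditions; no change.

[dafkoʒafsimpeb]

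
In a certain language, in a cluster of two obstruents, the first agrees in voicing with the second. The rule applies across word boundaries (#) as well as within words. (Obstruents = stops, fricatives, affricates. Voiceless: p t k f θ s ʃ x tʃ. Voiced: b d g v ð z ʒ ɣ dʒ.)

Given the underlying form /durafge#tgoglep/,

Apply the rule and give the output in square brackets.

/f/ before /g/ (voiced) → [v]
/t/ before /g/ (voiced) → [d]

[duravge#dgoglep]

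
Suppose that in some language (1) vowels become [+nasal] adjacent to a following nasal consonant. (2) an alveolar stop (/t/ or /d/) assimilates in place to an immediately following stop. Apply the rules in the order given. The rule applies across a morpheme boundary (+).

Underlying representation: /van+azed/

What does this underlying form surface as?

Rule 1: /a/ before nasal /n/ → [ã]
After rule 1: vãn+azed
Rule 2: no segment meets the rule's conditions; no change.

[vãn+azed]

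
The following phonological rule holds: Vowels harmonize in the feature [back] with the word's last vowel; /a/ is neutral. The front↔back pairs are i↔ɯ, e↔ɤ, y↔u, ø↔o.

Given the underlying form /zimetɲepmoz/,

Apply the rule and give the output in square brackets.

[zɯmɤtɲɤpmoz]

/i/ harmonizes with /o/ ([+back]) → [ɯ]
/e/ harmonizes with /o/ ([+back]) → [ɤ]
/e/ harmonizes with /o/ ([+back]) → [ɤ]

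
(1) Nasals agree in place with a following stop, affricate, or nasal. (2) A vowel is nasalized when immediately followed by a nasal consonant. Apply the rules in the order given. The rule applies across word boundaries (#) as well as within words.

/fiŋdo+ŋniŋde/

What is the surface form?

[fĩndõ+nnĩnde]

Rule 1: /ŋ/ before /d/ (alveolar) → [n]
Rule 1: /ŋ/ before /n/ (alveolar) → [n]
Rule 1: /ŋ/ before /d/ (alveolar) → [n]
After rule 1: findo+nninde
Rule 2: /i/ before nasal /n/ → [ĩ]
Rule 2: /o/ before nasal /n/ → [õ]
Rule 2: /i/ before nasal /n/ → [ĩ]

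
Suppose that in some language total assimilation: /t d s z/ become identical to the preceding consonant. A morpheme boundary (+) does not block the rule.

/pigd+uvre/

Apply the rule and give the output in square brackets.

[pigg+uvre]

/d/ after /g/ → [g] (total assimilation)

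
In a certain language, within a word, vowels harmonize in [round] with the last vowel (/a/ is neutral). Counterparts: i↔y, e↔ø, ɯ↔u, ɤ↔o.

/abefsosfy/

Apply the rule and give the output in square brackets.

/e/ harmonizes with /y/ ([+round]) → [ø]

[abøfsosfy]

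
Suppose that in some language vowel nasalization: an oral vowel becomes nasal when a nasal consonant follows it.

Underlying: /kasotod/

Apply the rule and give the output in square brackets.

[kasotod]

no segment meets the rule's conditions; no change.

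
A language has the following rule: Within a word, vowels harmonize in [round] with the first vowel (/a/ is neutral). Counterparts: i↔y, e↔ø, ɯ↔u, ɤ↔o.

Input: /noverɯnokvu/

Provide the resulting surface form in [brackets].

[novørunokvu]

/e/ harmonizes with /o/ ([+round]) → [ø]
/ɯ/ harmonizes with /o/ ([+round]) → [u]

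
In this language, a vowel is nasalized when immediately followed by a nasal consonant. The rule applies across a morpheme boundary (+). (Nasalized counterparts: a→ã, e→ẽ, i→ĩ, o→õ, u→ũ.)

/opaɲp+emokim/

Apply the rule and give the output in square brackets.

/a/ before nasal /ɲ/ → [ã]
/e/ before nasal /m/ → [ẽ]
/i/ before nasal /m/ → [ĩ]

[opãɲp+ẽmokĩm]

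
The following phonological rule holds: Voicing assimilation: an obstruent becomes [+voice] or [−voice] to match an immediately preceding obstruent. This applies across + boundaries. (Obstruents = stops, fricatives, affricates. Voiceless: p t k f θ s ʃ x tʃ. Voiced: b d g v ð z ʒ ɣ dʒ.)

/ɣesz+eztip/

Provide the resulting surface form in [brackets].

/z/ after /s/ (voiceless) → [s]
/t/ after /z/ (voiced) → [d]

[ɣess+ezdip]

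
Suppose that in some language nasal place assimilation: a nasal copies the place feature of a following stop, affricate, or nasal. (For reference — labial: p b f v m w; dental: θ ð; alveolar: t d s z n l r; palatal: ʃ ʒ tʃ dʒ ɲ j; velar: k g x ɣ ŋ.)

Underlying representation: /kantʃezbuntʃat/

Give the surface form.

[kaɲtʃezbuɲtʃat]

/n/ before /tʃ/ (palatal) → [ɲ]
/n/ before /tʃ/ (palatal) → [ɲ]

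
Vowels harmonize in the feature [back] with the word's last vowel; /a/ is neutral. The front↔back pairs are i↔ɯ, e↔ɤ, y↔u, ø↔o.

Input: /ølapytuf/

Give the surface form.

/ø/ harmonizes with /u/ ([+back]) → [o]
/y/ harmonizes with /u/ ([+back]) → [u]

[olaputuf]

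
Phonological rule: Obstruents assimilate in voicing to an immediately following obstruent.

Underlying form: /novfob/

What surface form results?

[noffob]

/v/ before /f/ (voiceless) → [f]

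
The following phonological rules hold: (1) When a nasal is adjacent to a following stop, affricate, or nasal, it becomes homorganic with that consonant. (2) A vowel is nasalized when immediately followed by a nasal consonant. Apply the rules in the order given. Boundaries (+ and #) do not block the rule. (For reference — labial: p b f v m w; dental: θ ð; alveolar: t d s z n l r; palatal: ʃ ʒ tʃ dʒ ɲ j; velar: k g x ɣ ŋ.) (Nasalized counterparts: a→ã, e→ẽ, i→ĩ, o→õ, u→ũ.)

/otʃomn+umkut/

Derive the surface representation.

Rule 1: /m/ before /n/ (alveolar) → [n]
Rule 1: /m/ before /k/ (velar) → [ŋ]
After rule 1: otʃonn+uŋkut
Rule 2: /o/ before nasal /n/ → [õ]
Rule 2: /u/ before nasal /ŋ/ → [ũ]

[otʃõnn+ũŋkut]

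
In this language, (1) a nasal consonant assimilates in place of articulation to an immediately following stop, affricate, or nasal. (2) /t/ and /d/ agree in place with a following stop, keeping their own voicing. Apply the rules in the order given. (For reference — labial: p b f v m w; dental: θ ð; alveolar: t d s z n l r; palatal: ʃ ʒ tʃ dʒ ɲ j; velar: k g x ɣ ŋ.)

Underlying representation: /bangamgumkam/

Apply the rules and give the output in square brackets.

Rule 1: /n/ before /g/ (velar) → [ŋ]
Rule 1: /m/ before /g/ (velar) → [ŋ]
Rule 1: /m/ before /k/ (velar) → [ŋ]
After rule 1: baŋgaŋguŋkam
Rule 2: no segment meets the rule's conditions; no change.

[baŋgaŋguŋkam]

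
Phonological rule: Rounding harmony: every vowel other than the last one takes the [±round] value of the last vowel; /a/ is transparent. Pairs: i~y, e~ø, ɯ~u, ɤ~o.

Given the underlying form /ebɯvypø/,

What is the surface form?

[øbuvypø]

/e/ harmonizes with /ø/ ([+round]) → [ø]
/ɯ/ harmonizes with /ø/ ([+round]) → [u]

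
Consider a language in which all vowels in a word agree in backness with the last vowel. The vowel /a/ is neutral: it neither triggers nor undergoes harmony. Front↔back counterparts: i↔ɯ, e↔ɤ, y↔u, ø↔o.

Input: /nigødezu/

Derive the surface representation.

[nɯgodɤzu]

/i/ harmonizes with /u/ ([+back]) → [ɯ]
/ø/ harmonizes with /u/ ([+back]) → [o]
/e/ harmonizes with /u/ ([+back]) → [ɤ]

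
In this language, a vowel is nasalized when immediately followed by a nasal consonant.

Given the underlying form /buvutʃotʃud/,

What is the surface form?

[buvutʃotʃud]

no segment meets the rule's conditions; no change.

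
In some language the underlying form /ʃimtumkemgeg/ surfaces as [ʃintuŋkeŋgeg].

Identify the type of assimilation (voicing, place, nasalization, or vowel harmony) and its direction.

/m/→[n] /m/→[ŋ] /m/→[ŋ].
Each target copies a feature from the following segment, so the direction is regressive.

place assimilation, regressive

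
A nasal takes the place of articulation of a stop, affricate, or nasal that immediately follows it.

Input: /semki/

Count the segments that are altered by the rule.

/m/ before /k/ (velar) → [ŋ]
1 segment changes.

1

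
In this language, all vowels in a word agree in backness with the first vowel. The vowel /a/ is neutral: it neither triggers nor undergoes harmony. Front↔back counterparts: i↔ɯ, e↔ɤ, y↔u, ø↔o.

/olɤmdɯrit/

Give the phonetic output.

/i/ harmonizes with /o/ ([+back]) → [ɯ]

[olɤmdɯrɯt]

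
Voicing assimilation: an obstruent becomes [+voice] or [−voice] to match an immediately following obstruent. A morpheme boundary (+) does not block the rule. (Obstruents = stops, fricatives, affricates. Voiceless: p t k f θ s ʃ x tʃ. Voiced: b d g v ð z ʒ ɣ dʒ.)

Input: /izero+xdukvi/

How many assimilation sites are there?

2

/x/ before /d/ (voiced) → [ɣ]
/k/ before /v/ (voiced) → [g]
2 segments change.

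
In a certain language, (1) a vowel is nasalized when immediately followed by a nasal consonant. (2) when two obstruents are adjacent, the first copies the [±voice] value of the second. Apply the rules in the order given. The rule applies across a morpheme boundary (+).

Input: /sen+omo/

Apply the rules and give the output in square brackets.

Rule 1: /e/ before nasal /n/ → [ẽ]
Rule 1: /o/ before nasal /m/ → [õ]
After rule 1: sẽn+õmo
Rule 2: no segment meets the rule's conditions; no change.

[sẽn+õmo]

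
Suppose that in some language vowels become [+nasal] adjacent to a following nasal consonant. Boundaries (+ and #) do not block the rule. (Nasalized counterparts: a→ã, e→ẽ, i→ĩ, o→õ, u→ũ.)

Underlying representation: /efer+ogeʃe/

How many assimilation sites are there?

No segment meets the rule's conditions.

0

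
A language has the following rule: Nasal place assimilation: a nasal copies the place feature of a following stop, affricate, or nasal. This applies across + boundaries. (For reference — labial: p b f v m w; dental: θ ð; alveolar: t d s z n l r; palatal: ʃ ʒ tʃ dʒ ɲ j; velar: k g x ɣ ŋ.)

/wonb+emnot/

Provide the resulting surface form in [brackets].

[womb+ennot]

/n/ before /b/ (labial) → [m]
/m/ before /n/ (alveolar) → [n]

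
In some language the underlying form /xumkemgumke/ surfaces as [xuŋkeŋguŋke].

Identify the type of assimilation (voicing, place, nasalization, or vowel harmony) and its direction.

/m/→[ŋ] /m/→[ŋ] /m/→[ŋ].
Each target copies a feature from the following segment, so the direction is regressive.

place assimilation, regressive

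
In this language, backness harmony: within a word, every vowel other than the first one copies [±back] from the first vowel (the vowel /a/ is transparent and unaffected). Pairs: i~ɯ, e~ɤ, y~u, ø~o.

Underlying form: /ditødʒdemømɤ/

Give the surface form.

/ɤ/ harmonizes with /i/ ([-back]) → [e]

[ditødʒdemøme]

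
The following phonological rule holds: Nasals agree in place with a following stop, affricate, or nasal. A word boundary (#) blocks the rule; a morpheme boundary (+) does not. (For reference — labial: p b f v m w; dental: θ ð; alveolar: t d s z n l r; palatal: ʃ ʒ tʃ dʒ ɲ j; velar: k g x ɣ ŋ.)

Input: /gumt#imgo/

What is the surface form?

[gunt#iŋgo]

/m/ before /t/ (alveolar) → [n]
/m/ before /g/ (velar) → [ŋ]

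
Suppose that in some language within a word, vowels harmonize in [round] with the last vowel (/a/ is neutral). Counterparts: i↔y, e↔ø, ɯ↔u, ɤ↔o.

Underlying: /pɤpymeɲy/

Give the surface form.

/ɤ/ harmonizes with /y/ ([+round]) → [o]
/e/ harmonizes with /y/ ([+round]) → [ø]

[popymøɲy]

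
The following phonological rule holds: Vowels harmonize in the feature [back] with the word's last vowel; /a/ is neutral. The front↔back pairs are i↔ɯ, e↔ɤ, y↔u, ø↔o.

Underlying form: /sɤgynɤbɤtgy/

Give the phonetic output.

/ɤ/ harmonizes with /y/ ([-back]) → [e]
/ɤ/ harmonizes with /y/ ([-back]) → [e]
/ɤ/ harmonizes with /y/ ([-back]) → [e]

[segynebetgy]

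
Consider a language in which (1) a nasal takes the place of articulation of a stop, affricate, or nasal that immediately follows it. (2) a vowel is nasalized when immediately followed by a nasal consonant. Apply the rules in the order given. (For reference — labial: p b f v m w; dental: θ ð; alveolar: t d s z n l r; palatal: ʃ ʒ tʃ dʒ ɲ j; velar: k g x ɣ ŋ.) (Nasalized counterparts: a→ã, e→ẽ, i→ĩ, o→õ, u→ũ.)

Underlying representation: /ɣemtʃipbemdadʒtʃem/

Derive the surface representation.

Rule 1: /m/ before /tʃ/ (palatal) → [ɲ]
Rule 1: /m/ before /d/ (alveolar) → [n]
After rule 1: ɣeɲtʃipbendadʒtʃem
Rule 2: /e/ before nasal /ɲ/ → [ẽ]
Rule 2: /e/ before nasal /n/ → [ẽ]
Rule 2: /e/ before nasal /m/ → [ẽ]

[ɣẽɲtʃipbẽndadʒtʃẽm]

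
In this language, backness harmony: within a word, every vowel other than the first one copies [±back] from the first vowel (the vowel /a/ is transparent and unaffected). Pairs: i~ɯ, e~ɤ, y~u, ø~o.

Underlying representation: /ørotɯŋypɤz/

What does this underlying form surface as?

/o/ harmonizes with /ø/ ([-back]) → [ø]
/ɯ/ harmonizes with /ø/ ([-back]) → [i]
/ɤ/ harmonizes with /ø/ ([-back]) → [e]

[ørøtiŋypez]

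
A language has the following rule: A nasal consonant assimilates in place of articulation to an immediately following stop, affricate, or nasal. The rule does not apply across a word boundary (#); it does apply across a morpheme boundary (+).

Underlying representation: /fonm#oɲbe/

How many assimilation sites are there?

2

/n/ before /m/ (labial) → [m]
/ɲ/ before /b/ (labial) → [m]
2 segments change.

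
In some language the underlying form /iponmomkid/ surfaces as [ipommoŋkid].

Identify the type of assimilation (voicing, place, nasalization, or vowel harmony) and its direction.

/n/→[m] /m/→[ŋ].
Each target copies a feature from the following segment, so the direction is regressive.

place assimilation, regressive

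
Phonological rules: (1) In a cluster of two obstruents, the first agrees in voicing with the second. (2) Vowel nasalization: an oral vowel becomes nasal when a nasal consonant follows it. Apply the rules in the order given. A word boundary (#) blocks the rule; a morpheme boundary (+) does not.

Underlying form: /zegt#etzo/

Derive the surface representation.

Rule 1: /g/ before /t/ (voiceless) → [k]
Rule 1: /t/ before /z/ (voiced) → [d]
After rule 1: zekt#edzo
Rule 2: no segment meets the rule's conditions; no change.

[zekt#edzo]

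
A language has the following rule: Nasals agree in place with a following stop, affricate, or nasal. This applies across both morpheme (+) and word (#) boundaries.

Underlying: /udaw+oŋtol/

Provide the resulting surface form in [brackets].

[udaw+ontol]

/ŋ/ before /t/ (alveolar) → [n]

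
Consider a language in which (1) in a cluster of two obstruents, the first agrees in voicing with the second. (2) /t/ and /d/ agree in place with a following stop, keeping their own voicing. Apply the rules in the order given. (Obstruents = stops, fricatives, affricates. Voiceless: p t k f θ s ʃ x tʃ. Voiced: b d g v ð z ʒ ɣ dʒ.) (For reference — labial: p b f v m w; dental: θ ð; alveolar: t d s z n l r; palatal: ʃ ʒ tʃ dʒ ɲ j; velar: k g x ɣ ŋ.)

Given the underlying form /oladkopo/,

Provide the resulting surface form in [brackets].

Rule 1: /d/ before /k/ (voiceless) → [t]
After rule 1: olatkopo
Rule 2: /t/ before /k/ (velar) → [k]

[olakkopo]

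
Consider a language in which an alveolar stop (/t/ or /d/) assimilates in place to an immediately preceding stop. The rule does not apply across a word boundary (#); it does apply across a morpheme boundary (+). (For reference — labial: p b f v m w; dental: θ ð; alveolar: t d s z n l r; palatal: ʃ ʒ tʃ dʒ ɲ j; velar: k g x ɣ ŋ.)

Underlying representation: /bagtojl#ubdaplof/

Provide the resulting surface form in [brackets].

/t/ after /g/ (velar) → [k]
/d/ after /b/ (labial) → [b]

[bagkojl#ubbaplof]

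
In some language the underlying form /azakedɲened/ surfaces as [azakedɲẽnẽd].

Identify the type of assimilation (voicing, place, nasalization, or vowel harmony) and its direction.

/e/→[ẽ] /e/→[ẽ].
Each target copies a feature from the preceding segment, so the direction is progressive.

nasalization, progressive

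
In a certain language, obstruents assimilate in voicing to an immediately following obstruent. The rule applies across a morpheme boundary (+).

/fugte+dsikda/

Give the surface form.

/g/ before /t/ (voiceless) → [k]
/d/ before /s/ (voiceless) → [t]
/k/ before /d/ (voiced) → [g]

[fukte+tsigda]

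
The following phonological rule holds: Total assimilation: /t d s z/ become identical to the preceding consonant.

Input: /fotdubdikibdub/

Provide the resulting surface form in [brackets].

/d/ after /t/ → [t] (total assimilation)
/d/ after /b/ → [b] (total assimilation)
/d/ after /b/ → [b] (total assimilation)

[fottubbikibbub]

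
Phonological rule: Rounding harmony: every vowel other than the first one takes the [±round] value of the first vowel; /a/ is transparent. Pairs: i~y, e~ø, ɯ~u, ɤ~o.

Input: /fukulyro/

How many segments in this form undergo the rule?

No segment meets the rule's conditions.

0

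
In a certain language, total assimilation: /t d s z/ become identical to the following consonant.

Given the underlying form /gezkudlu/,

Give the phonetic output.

[gekkullu]

/z/ before /k/ → [k] (total assimilation)
/d/ before /l/ → [l] (total assimilation)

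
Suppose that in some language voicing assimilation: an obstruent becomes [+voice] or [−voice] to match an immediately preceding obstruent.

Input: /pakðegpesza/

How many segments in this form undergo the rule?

/ð/ after /k/ (voiceless) → [θ]
/p/ after /g/ (voiced) → [b]
/z/ after /s/ (voiceless) → [s]
3 segments change.

3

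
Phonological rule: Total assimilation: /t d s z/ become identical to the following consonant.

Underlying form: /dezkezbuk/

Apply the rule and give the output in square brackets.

/z/ before /k/ → [k] (total assimilation)
/z/ before /b/ → [b] (total assimilation)

[dekkebbuk]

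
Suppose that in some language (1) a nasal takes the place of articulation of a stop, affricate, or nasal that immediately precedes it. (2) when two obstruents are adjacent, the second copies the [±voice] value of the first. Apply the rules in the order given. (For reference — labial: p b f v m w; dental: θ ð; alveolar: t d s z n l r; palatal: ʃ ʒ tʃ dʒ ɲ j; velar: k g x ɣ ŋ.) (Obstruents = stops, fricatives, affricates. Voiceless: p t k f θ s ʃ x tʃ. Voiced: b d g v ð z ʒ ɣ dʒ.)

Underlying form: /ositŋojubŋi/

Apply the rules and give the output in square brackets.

Rule 1: /ŋ/ after /t/ (alveolar) → [n]
Rule 1: /ŋ/ after /b/ (labial) → [m]
After rule 1: ositnojubmi
Rule 2: no segment meets the rule's conditions; no change.

[ositnojubmi]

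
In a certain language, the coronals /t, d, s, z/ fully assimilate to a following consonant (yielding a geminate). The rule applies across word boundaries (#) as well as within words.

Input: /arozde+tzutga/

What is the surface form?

/z/ before /d/ → [d] (total assimilation)
/t/ before /z/ → [z] (total assimilation)
/t/ before /g/ → [g] (total assimilation)

[arodde+zzugga]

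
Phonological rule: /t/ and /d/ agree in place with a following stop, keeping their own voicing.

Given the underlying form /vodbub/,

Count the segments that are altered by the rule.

1

/d/ before /b/ (labial) → [b]
1 segment changes.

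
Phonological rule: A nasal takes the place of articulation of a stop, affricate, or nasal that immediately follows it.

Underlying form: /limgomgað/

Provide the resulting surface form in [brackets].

/m/ before /g/ (velar) → [ŋ]
/m/ before /g/ (velar) → [ŋ]

[liŋgoŋgað]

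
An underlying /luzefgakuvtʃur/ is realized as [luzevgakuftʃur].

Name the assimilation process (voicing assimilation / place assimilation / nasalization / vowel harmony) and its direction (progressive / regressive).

voicing assimilation, regressive

/f/→[v] /v/→[f].
Each target copies a feature from the following segment, so the direction is regressive.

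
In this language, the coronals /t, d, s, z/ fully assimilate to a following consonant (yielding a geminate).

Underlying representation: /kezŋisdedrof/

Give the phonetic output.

/z/ before /ŋ/ → [ŋ] (total assimilation)
/s/ before /d/ → [d] (total assimilation)
/d/ before /r/ → [r] (total assimilation)

[keŋŋidderrof]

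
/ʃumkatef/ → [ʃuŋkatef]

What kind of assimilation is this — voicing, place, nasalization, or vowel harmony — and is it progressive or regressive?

place assimilation, regressive

/m/→[ŋ].
Each target copies a feature from the following segment, so the direction is regressive.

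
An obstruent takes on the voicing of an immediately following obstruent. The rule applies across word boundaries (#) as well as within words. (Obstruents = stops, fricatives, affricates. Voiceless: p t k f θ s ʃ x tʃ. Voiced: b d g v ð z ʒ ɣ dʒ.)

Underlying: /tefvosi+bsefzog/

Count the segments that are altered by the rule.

3

/f/ before /v/ (voiced) → [v]
/b/ before /s/ (voiceless) → [p]
/f/ before /z/ (voiced) → [v]
3 segments change.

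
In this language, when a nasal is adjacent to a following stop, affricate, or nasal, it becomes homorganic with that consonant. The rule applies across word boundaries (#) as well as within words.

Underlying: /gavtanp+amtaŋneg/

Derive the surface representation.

/n/ before /p/ (labial) → [m]
/m/ before /t/ (alveolar) → [n]
/ŋ/ before /n/ (alveolar) → [n]

[gavtamp+antanneg]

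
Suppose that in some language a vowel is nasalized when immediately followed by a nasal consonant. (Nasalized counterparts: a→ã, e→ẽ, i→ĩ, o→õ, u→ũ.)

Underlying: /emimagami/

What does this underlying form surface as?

[ẽmĩmagãmi]

/e/ before nasal /m/ → [ẽ]
/i/ before nasal /m/ → [ĩ]
/a/ before nasal /m/ → [ã]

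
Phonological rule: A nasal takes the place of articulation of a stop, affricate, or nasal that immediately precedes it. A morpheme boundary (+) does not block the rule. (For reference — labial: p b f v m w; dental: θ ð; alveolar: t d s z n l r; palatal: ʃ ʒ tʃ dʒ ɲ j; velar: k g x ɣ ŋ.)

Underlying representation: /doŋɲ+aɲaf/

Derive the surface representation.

/ɲ/ after /ŋ/ (velar) → [ŋ]

[doŋŋ+aɲaf]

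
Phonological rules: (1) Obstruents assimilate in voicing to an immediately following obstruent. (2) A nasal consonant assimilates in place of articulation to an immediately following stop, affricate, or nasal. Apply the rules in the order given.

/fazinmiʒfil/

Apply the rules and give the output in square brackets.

Rule 1: /ʒ/ before /f/ (voiceless) → [ʃ]
After rule 1: fazinmiʃfil
Rule 2: /n/ before /m/ (labial) → [m]

[fazimmiʃfil]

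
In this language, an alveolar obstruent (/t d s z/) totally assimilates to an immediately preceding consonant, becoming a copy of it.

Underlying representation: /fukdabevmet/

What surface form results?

[fukkabevmet]

/d/ after /k/ → [k] (total assimilation)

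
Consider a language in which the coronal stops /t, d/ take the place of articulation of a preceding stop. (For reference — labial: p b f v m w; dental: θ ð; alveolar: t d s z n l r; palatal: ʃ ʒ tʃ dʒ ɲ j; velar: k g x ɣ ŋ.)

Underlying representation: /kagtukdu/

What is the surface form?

/t/ after /g/ (velar) → [k]
/d/ after /k/ (velar) → [g]

[kagkukgu]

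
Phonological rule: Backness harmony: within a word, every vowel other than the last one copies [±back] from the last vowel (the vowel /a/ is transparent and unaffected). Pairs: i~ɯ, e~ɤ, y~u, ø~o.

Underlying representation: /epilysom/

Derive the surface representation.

[ɤpɯlusom]

/e/ harmonizes with /o/ ([+back]) → [ɤ]
/i/ harmonizes with /o/ ([+back]) → [ɯ]
/y/ harmonizes with /o/ ([+back]) → [u]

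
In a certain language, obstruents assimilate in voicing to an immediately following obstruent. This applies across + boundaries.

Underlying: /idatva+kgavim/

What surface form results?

[idadva+ggavim]

/t/ before /v/ (voiced) → [d]
/k/ before /g/ (voiced) → [g]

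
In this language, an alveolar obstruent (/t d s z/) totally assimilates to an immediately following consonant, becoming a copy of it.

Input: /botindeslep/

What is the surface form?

/s/ before /l/ → [l] (total assimilation)

[botindellep]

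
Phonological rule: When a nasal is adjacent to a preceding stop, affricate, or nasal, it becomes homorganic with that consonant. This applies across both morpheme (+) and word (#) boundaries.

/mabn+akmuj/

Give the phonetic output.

/n/ after /b/ (labial) → [m]
/m/ after /k/ (velar) → [ŋ]

[mabm+akŋuj]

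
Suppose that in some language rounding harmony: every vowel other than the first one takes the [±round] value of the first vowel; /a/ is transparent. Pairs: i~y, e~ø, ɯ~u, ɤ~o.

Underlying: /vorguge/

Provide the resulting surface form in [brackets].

[vorgugø]

/e/ harmonizes with /o/ ([+round]) → [ø]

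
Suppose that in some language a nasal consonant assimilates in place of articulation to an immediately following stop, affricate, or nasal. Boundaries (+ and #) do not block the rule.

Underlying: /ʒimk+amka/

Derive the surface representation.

/m/ before /k/ (velar) → [ŋ]
/m/ before /k/ (velar) → [ŋ]

[ʒiŋk+aŋka]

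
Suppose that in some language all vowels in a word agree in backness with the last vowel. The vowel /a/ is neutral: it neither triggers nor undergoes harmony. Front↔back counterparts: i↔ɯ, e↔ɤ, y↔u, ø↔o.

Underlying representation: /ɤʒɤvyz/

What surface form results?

/ɤ/ harmonizes with /y/ ([-back]) → [e]
/ɤ/ harmonizes with /y/ ([-back]) → [e]

[eʒevyz]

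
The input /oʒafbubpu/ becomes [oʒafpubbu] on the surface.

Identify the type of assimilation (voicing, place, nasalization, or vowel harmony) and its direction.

voicing assimilation, progressive

/b/→[p] /p/→[b].
Each target copies a feature from the preceding segment, so the direction is progressive.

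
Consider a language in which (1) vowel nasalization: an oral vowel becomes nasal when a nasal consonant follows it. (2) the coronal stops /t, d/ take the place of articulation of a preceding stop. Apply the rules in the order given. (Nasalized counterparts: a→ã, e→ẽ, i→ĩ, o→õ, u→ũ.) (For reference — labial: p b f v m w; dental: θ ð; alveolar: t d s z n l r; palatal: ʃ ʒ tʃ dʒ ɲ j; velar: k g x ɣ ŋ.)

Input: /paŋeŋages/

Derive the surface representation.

Rule 1: /a/ before nasal /ŋ/ → [ã]
Rule 1: /e/ before nasal /ŋ/ → [ẽ]
After rule 1: pãŋẽŋages
Rule 2: no segment meets the rule's conditions; no change.

[pãŋẽŋages]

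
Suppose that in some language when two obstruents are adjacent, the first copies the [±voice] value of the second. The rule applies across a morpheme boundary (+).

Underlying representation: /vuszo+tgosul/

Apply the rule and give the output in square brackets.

[vuzzo+dgosul]

/s/ before /z/ (voiced) → [z]
/t/ before /g/ (voiced) → [d]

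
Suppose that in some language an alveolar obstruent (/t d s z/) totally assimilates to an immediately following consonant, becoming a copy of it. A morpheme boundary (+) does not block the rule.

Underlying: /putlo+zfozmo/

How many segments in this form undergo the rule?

/t/ before /l/ → [l] (total assimilation)
/z/ before /f/ → [f] (total assimilation)
/z/ before /m/ → [m] (total assimilation)
3 segments change.

3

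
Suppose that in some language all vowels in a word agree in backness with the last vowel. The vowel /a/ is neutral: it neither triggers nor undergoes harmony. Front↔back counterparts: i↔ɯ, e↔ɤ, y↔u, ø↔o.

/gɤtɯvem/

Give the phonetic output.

[getivem]

/ɤ/ harmonizes with /e/ ([-back]) → [e]
/ɯ/ harmonizes with /e/ ([-back]) → [i]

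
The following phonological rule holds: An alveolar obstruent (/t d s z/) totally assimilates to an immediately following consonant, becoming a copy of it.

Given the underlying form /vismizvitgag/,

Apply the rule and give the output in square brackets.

/s/ before /m/ → [m] (total assimilation)
/z/ before /v/ → [v] (total assimilation)
/t/ before /g/ → [g] (total assimilation)

[vimmivviggag]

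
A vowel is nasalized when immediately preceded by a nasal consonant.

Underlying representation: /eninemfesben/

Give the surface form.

[enĩnẽmfesben]

/i/ after nasal /n/ → [ĩ]
/e/ after nasal /n/ → [ẽ]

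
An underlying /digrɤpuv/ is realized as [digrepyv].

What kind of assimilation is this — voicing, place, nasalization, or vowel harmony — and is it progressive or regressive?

vowel harmony, progressive

/ɤ/→[e] /u/→[y].
Vowels agree with the first vowel, so the harmony is progressive.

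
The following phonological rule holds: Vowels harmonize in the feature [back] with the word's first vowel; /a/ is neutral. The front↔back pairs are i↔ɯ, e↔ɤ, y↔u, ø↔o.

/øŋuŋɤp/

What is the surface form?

[øŋyŋep]

/u/ harmonizes with /ø/ ([-back]) → [y]
/ɤ/ harmonizes with /ø/ ([-back]) → [e]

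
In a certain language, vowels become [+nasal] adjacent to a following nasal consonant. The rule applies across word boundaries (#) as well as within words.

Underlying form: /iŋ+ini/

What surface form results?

[ĩŋ+ĩni]

/i/ before nasal /ŋ/ → [ĩ]
/i/ before nasal /n/ → [ĩ]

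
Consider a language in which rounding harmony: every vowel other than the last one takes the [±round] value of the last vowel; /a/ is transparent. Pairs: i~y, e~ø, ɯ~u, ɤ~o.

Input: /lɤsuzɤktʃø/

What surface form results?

[losuzoktʃø]

/ɤ/ harmonizes with /ø/ ([+round]) → [o]
/ɤ/ harmonizes with /ø/ ([+round]) → [o]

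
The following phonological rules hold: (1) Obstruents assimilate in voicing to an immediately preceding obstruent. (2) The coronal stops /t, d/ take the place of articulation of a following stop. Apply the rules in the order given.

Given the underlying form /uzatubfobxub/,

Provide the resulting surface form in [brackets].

[uzatubvobɣub]

Rule 1: /f/ after /b/ (voiced) → [v]
Rule 1: /x/ after /b/ (voiced) → [ɣ]
After rule 1: uzatubvobɣub
Rule 2: no segment meets the rule's conditions; no change.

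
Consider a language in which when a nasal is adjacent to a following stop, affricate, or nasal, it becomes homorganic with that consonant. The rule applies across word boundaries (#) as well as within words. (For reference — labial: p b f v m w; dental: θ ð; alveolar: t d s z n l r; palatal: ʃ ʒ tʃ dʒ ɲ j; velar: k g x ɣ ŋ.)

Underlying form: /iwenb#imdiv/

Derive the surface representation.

/n/ before /b/ (labial) → [m]
/m/ before /d/ (alveolar) → [n]

[iwemb#indiv]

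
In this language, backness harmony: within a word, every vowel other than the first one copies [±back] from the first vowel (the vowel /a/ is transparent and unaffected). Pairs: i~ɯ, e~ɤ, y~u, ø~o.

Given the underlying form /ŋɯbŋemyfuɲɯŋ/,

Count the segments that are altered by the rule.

/e/ harmonizes with /ɯ/ ([+back]) → [ɤ]
/y/ harmonizes with /ɯ/ ([+back]) → [u]
2 segments change.

2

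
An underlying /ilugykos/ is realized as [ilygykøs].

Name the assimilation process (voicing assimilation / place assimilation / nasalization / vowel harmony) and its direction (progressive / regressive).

/u/→[y] /o/→[ø].
Vowels agree with the first vowel, so the harmony is progressive.

vowel harmony, progressive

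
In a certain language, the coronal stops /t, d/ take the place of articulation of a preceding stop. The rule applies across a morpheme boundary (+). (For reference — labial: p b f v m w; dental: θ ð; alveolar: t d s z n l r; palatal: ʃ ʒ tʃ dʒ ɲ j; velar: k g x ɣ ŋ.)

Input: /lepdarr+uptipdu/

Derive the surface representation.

[lepbarr+uppipbu]

/d/ after /p/ (labial) → [b]
/t/ after /p/ (labial) → [p]
/d/ after /p/ (labial) → [b]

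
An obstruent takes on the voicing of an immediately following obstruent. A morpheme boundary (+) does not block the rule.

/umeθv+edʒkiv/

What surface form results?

[umeðv+etʃkiv]

/θ/ before /v/ (voiced) → [ð]
/dʒ/ before /k/ (voiceless) → [tʃ]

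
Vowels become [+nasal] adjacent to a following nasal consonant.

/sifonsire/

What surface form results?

[sifõnsire]

/o/ before nasal /n/ → [õ]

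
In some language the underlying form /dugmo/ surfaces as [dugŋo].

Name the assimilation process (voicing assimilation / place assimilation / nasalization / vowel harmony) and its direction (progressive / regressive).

place assimilation, progressive

/m/→[ŋ].
Each target copies a feature from the preceding segment, so the direction is progressive.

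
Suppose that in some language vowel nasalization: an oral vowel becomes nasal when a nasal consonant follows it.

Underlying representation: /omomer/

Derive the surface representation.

/o/ before nasal /m/ → [õ]
/o/ before nasal /m/ → [õ]

[õmõmer]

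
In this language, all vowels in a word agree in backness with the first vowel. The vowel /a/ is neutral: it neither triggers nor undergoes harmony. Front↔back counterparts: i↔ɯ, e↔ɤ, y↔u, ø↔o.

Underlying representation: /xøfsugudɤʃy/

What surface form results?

[xøfsygydeʃy]

/u/ harmonizes with /ø/ ([-back]) → [y]
/u/ harmonizes with /ø/ ([-back]) → [y]
/ɤ/ harmonizes with /ø/ ([-back]) → [e]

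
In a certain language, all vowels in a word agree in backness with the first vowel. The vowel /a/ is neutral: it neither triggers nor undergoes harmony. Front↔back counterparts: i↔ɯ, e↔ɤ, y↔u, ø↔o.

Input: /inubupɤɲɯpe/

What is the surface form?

[inybypeɲipe]

/u/ harmonizes with /i/ ([-back]) → [y]
/u/ harmonizes with /i/ ([-back]) → [y]
/ɤ/ harmonizes with /i/ ([-back]) → [e]
/ɯ/ harmonizes with /i/ ([-back]) → [i]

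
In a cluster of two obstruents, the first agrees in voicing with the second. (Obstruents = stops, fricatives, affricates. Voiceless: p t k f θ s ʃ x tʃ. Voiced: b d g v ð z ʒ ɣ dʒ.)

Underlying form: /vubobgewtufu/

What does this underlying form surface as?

no segment meets the rule's conditions; no change.

[vubobgewtufu]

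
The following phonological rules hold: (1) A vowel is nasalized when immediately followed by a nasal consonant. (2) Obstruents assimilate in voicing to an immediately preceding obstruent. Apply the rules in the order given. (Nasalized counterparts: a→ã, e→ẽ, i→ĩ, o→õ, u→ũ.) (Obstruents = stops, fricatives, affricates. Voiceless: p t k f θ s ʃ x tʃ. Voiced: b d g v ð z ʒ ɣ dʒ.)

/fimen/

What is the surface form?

[fĩmẽn]

Rule 1: /i/ before nasal /m/ → [ĩ]
Rule 1: /e/ before nasal /n/ → [ẽ]
After rule 1: fĩmẽn
Rule 2: no segment meets the rule's conditions; no change.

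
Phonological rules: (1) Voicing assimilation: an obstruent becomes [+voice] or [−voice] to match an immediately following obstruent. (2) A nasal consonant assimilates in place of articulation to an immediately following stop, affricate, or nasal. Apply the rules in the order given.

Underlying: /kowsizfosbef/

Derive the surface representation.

Rule 1: /z/ before /f/ (voiceless) → [s]
Rule 1: /s/ before /b/ (voiced) → [z]
After rule 1: kowsisfozbef
Rule 2: no segment meets the rule's conditions; no change.

[kowsisfozbef]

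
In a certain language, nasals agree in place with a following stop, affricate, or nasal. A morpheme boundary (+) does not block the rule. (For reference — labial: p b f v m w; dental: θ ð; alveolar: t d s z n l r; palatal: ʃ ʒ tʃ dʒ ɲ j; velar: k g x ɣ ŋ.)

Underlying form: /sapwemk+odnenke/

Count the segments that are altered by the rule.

2

/m/ before /k/ (velar) → [ŋ]
/n/ before /k/ (velar) → [ŋ]
2 segments change.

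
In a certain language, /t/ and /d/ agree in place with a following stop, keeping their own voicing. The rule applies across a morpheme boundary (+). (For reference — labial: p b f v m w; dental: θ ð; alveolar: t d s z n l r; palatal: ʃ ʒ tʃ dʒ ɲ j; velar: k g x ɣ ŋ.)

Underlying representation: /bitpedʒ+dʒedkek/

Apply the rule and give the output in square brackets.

[bippedʒ+dʒegkek]

/t/ before /p/ (labial) → [p]
/d/ before /k/ (velar) → [g]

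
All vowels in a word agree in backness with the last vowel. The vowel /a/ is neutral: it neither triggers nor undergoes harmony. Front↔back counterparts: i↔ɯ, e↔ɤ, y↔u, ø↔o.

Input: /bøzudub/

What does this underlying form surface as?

/ø/ harmonizes with /u/ ([+back]) → [o]

[bozudub]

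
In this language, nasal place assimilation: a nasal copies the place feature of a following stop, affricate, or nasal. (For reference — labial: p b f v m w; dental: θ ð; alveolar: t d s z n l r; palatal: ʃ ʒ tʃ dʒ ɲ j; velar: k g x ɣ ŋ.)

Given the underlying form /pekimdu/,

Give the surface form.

/m/ before /d/ (alveolar) → [n]

[pekindu]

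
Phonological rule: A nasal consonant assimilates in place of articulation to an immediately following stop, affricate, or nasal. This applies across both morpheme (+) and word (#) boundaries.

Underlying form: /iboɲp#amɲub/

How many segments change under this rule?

/ɲ/ before /p/ (labial) → [m]
/m/ before /ɲ/ (palatal) → [ɲ]
2 segments change.

2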